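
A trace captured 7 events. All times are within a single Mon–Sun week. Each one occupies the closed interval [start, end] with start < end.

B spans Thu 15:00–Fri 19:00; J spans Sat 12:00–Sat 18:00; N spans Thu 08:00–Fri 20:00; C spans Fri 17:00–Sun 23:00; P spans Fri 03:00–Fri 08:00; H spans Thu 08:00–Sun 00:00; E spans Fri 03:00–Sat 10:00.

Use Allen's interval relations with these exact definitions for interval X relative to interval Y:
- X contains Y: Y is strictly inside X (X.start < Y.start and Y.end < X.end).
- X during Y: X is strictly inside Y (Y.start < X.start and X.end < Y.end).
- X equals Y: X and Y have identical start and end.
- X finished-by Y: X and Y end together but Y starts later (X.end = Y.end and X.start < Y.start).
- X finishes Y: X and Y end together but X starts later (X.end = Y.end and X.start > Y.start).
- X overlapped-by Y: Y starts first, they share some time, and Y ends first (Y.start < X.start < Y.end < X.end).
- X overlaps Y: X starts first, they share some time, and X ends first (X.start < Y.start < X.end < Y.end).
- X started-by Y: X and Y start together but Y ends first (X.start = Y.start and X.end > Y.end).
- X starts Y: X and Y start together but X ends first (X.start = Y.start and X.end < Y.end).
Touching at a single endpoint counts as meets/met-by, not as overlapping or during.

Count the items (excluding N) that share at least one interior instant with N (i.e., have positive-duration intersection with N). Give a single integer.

Target N = [Thu 08:00, Fri 20:00].
B [Thu 15:00, Fri 19:00] → during → counts.
C [Fri 17:00, Sun 23:00] → overlapped-by → counts.
E [Fri 03:00, Sat 10:00] → overlapped-by → counts.
H [Thu 08:00, Sun 00:00] → started-by → counts.
J [Sat 12:00, Sat 18:00] → after → no.
P [Fri 03:00, Fri 08:00] → during → counts.
Total: 5.

5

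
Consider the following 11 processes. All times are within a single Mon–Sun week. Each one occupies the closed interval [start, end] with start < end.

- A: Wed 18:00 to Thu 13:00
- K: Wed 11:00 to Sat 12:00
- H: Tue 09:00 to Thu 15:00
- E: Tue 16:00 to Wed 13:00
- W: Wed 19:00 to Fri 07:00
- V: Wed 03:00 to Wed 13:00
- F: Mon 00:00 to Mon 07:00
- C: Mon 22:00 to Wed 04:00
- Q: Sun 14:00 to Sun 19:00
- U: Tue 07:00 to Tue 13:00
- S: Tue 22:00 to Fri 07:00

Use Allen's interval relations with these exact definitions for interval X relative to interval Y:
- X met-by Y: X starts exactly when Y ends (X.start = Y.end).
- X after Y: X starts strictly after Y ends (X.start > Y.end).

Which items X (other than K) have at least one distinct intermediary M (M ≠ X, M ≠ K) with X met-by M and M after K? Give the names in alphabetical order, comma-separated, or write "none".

none

Target K = [Wed 11:00, Sat 12:00].
Intermediaries M with M after K: Q.
Via Q — items with X met-by Q: none.
Union: none.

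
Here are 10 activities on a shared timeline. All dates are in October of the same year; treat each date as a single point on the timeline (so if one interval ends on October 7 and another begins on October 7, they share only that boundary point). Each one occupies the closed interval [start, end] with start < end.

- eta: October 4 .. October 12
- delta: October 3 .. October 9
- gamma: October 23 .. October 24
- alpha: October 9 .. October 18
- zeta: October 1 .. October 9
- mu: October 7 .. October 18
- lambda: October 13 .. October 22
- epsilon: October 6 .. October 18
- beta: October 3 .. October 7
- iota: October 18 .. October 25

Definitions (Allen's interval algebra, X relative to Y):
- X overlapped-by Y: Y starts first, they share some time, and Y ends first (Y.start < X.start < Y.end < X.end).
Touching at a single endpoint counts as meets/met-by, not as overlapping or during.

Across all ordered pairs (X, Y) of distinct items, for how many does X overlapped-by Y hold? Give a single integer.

Checking all 90 ordered pairs for relation 'overlapped-by'; matching pairs in alphabetical order:
(alpha, eta): alpha overlapped-by eta ✓
(epsilon, beta): epsilon overlapped-by beta ✓
(epsilon, delta): epsilon overlapped-by delta ✓
(epsilon, eta): epsilon overlapped-by eta ✓
(epsilon, zeta): epsilon overlapped-by zeta ✓
(eta, beta): eta overlapped-by beta ✓
(eta, delta): eta overlapped-by delta ✓
(eta, zeta): eta overlapped-by zeta ✓
(iota, lambda): iota overlapped-by lambda ✓
(lambda, alpha): lambda overlapped-by alpha ✓
(lambda, epsilon): lambda overlapped-by epsilon ✓
(lambda, mu): lambda overlapped-by mu ✓
(mu, delta): mu overlapped-by delta ✓
(mu, eta): mu overlapped-by eta ✓
(mu, zeta): mu overlapped-by zeta ✓
Count: 15.

15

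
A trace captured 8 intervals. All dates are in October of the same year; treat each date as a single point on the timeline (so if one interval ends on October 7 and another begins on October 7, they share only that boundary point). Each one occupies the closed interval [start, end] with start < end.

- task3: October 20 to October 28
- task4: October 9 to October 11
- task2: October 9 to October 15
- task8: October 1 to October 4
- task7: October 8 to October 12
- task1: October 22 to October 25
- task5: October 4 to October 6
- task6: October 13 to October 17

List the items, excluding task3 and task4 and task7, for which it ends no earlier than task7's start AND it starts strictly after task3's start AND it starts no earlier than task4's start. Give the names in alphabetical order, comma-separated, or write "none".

task1

Conditions: its end is no earlier than task7's start (X.end >= October 8) AND its start is strictly after task3's start (X.start > October 20) AND its start is no earlier than task4's start (X.start >= October 9).
task1: end October 25 >= October 8? ✓; start October 22 > October 20? ✓; start October 22 >= October 9? ✓ → yes.
task2: end October 15 >= October 8? ✓; start October 9 > October 20? ✗; start October 9 >= October 9? ✓ → no.
task5: end October 6 >= October 8? ✗; start October 4 > October 20? ✗; start October 4 >= October 9? ✗ → no.
task6: end October 17 >= October 8? ✓; start October 13 > October 20? ✗; start October 13 >= October 9? ✓ → no.
task8: end October 4 >= October 8? ✗; start October 1 > October 20? ✗; start October 1 >= October 9? ✗ → no.
Result: task1.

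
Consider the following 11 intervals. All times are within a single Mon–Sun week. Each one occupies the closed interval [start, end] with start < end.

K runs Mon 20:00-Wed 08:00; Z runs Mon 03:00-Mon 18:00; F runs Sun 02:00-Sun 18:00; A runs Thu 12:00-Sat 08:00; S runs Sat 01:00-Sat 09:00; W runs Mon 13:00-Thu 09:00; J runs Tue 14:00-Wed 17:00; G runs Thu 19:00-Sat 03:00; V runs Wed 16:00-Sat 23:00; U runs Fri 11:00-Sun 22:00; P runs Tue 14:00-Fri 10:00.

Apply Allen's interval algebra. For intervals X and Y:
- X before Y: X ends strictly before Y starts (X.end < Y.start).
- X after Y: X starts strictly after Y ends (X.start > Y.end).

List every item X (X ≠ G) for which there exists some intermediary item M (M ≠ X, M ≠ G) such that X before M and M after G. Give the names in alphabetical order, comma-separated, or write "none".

Target G = [Thu 19:00, Sat 03:00].
Intermediaries M with M after G: F.
Via F — items with X before F: A, J, K, P, S, V, W, Z.
Union: A, J, K, P, S, V, W, Z.

A, J, K, P, S, V, W, Z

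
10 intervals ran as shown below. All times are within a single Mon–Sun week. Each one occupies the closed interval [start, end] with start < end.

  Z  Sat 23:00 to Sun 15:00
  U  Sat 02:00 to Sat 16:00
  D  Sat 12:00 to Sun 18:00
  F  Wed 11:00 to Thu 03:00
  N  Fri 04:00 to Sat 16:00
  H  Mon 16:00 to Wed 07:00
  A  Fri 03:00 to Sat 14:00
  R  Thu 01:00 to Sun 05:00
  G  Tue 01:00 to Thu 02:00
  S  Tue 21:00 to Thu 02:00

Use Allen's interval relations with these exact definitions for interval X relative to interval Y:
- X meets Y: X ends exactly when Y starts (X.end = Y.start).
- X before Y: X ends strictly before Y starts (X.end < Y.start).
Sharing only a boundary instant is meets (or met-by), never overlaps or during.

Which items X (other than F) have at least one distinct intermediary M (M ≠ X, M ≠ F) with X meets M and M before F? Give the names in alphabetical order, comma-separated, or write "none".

Target F = [Wed 11:00, Thu 03:00].
Intermediaries M with M before F: H.
Via H — items with X meets H: none.
Union: none.

none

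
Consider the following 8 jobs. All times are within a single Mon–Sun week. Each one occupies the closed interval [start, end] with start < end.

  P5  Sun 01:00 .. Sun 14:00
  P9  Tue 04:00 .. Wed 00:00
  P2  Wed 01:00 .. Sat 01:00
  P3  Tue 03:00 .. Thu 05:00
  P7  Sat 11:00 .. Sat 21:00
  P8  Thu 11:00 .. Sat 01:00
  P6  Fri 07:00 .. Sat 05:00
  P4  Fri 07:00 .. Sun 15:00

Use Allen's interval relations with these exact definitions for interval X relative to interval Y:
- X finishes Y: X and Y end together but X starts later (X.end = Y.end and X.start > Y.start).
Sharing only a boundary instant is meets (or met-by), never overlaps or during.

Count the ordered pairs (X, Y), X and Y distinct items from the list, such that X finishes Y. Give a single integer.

Checking all 56 ordered pairs for relation 'finishes'; matching pairs in alphabetical order:
(P8, P2): P8 finishes P2 ✓
Count: 1.

1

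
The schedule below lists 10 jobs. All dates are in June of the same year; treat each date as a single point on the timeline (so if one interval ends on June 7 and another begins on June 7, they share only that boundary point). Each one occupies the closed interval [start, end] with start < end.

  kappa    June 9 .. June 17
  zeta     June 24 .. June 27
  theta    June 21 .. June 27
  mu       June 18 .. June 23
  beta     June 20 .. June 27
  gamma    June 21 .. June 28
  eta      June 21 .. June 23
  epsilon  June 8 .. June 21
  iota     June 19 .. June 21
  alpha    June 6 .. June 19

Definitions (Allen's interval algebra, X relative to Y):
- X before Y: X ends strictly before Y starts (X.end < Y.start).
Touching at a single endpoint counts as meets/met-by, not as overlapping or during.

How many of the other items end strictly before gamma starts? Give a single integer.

2

Target gamma = [June 21, June 28].
alpha [June 6, June 19] → before → counts.
beta [June 20, June 27] → overlaps → no.
epsilon [June 8, June 21] → meets → no.
eta [June 21, June 23] → starts → no.
iota [June 19, June 21] → meets → no.
kappa [June 9, June 17] → before → counts.
mu [June 18, June 23] → overlaps → no.
theta [June 21, June 27] → starts → no.
zeta [June 24, June 27] → during → no.
Total: 2.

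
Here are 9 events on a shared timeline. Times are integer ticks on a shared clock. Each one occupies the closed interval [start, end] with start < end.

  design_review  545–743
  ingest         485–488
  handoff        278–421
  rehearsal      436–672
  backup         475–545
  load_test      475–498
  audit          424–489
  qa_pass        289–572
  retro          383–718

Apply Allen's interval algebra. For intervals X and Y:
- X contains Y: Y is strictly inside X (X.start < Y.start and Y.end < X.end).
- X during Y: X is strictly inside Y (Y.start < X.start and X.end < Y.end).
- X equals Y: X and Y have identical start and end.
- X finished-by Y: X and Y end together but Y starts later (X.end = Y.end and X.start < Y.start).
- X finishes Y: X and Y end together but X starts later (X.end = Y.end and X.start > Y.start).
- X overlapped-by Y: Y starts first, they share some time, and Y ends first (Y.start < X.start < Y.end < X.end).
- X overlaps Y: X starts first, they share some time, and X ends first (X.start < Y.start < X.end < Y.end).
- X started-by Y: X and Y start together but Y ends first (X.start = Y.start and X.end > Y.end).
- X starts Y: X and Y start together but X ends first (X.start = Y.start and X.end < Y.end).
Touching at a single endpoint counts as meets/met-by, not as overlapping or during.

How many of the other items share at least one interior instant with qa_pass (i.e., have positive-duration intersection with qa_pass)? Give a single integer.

8

Target qa_pass = [289, 572].
audit [424, 489] → during → counts.
backup [475, 545] → during → counts.
design_review [545, 743] → overlapped-by → counts.
handoff [278, 421] → overlaps → counts.
ingest [485, 488] → during → counts.
load_test [475, 498] → during → counts.
rehearsal [436, 672] → overlapped-by → counts.
retro [383, 718] → overlapped-by → counts.
Total: 8.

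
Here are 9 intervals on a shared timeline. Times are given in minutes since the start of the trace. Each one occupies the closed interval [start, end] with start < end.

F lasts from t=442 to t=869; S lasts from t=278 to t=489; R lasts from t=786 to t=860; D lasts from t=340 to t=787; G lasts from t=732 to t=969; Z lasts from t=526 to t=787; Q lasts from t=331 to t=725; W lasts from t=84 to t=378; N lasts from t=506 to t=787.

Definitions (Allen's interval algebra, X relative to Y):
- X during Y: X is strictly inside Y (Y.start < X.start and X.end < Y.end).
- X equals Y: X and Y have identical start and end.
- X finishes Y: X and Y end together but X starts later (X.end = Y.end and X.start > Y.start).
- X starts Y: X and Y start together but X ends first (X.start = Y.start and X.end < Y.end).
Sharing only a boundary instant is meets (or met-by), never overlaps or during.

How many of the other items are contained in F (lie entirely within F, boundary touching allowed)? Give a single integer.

3

Target F = [t=442, t=869].
D [t=340, t=787] → overlaps → no.
G [t=732, t=969] → overlapped-by → no.
N [t=506, t=787] → during → counts.
Q [t=331, t=725] → overlaps → no.
R [t=786, t=860] → during → counts.
S [t=278, t=489] → overlaps → no.
W [t=84, t=378] → before → no.
Z [t=526, t=787] → during → counts.
Total: 3.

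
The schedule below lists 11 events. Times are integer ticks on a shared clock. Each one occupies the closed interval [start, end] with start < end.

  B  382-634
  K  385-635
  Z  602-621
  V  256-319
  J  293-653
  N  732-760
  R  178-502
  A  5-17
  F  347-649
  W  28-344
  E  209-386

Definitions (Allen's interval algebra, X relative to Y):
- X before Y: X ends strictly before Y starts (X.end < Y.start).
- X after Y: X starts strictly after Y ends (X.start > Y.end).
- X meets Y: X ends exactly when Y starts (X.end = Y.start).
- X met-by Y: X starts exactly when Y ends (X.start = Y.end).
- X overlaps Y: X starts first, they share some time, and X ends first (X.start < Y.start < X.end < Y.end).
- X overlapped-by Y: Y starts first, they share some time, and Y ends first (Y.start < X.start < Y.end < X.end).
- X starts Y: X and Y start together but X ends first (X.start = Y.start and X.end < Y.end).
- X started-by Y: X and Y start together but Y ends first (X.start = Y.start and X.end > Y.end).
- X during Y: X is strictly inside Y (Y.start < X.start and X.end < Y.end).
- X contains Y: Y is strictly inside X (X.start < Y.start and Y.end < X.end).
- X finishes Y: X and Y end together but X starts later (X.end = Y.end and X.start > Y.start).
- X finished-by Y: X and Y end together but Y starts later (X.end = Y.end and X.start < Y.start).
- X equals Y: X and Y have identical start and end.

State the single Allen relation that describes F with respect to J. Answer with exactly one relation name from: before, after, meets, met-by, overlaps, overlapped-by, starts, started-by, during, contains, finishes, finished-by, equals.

F = [347, 649]; J = [293, 653].
Compare endpoints: F.start > J.start, F.start < J.end, F.end > J.start, F.end < J.end.
That pattern is 'during'.

during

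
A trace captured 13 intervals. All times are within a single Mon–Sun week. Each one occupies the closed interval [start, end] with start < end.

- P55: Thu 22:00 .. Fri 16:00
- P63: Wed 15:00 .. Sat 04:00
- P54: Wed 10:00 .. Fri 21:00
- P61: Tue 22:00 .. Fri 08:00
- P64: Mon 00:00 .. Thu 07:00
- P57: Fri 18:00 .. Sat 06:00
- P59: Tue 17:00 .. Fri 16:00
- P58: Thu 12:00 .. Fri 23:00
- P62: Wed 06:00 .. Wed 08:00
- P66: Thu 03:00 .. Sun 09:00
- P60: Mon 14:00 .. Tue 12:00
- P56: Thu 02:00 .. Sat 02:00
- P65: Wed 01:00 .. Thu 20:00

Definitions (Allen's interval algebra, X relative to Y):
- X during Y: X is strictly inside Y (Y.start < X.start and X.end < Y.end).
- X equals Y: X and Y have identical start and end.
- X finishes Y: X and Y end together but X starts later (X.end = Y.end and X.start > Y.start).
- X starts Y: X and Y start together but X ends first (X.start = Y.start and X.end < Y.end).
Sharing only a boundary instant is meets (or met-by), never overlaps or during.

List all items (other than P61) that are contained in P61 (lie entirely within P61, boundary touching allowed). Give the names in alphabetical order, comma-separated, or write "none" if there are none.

P62, P65

Target P61 = [Tue 22:00, Fri 08:00].
P54 [Wed 10:00, Fri 21:00] → overlapped-by → no.
P55 [Thu 22:00, Fri 16:00] → overlapped-by → no.
P56 [Thu 02:00, Sat 02:00] → overlapped-by → no.
P57 [Fri 18:00, Sat 06:00] → after → no.
P58 [Thu 12:00, Fri 23:00] → overlapped-by → no.
P59 [Tue 17:00, Fri 16:00] → contains → no.
P60 [Mon 14:00, Tue 12:00] → before → no.
P62 [Wed 06:00, Wed 08:00] → during → yes.
P63 [Wed 15:00, Sat 04:00] → overlapped-by → no.
P64 [Mon 00:00, Thu 07:00] → overlaps → no.
P65 [Wed 01:00, Thu 20:00] → during → yes.
P66 [Thu 03:00, Sun 09:00] → overlapped-by → no.
Result: P62, P65.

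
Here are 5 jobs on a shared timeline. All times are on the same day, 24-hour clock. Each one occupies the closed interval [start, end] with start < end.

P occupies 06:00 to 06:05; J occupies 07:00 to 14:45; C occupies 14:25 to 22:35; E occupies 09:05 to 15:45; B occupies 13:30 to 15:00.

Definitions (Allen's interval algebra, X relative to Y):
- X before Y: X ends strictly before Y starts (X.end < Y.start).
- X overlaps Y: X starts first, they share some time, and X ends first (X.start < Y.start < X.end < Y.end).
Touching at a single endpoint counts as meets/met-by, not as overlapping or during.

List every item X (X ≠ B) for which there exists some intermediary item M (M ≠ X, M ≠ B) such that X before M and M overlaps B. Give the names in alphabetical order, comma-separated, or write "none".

Target B = [13:30, 15:00].
Intermediaries M with M overlaps B: J.
Via J — items with X before J: P.
Union: P.

P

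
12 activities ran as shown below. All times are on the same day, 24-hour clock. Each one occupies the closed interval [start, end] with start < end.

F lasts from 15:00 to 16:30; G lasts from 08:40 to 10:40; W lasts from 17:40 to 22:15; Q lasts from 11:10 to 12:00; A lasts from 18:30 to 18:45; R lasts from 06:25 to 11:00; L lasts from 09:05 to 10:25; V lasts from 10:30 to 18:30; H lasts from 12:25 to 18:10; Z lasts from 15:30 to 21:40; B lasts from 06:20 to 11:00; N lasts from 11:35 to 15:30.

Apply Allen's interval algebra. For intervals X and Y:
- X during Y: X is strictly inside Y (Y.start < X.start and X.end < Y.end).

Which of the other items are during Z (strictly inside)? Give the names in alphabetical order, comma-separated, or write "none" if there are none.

Target Z = [15:30, 21:40].
A [18:30, 18:45] → during → yes.
B [06:20, 11:00] → before → no.
F [15:00, 16:30] → overlaps → no.
G [08:40, 10:40] → before → no.
H [12:25, 18:10] → overlaps → no.
L [09:05, 10:25] → before → no.
N [11:35, 15:30] → meets → no.
Q [11:10, 12:00] → before → no.
R [06:25, 11:00] → before → no.
V [10:30, 18:30] → overlaps → no.
W [17:40, 22:15] → overlapped-by → no.
Result: A.

A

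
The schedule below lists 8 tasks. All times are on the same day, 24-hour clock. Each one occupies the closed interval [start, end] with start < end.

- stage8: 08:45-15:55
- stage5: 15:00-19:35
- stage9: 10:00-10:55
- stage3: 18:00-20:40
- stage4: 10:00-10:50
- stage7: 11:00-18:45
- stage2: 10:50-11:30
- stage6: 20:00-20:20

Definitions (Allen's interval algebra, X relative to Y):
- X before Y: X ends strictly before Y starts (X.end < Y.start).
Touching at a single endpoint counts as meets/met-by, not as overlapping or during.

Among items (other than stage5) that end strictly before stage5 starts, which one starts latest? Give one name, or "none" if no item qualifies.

Target stage5 = [15:00, 19:35].
stage2 [10:50, 11:30] → before → candidate.
stage3 [18:00, 20:40] → overlapped-by → excluded.
stage4 [10:00, 10:50] → before → candidate.
stage6 [20:00, 20:20] → after → excluded.
stage7 [11:00, 18:45] → overlaps → excluded.
stage8 [08:45, 15:55] → overlaps → excluded.
stage9 [10:00, 10:55] → before → candidate.
Among candidates, latest start is 10:50 → stage2.

stage2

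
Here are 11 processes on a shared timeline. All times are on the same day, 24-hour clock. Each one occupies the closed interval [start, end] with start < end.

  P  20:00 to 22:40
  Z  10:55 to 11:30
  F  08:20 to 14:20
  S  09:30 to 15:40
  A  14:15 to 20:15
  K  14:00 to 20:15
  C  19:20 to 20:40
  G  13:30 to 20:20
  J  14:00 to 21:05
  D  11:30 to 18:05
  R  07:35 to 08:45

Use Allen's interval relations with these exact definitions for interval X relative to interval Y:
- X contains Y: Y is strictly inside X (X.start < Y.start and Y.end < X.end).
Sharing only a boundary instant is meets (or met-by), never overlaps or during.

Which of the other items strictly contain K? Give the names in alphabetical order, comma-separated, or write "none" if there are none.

Target K = [14:00, 20:15].
A [14:15, 20:15] → finishes → no.
C [19:20, 20:40] → overlapped-by → no.
D [11:30, 18:05] → overlaps → no.
F [08:20, 14:20] → overlaps → no.
G [13:30, 20:20] → contains → yes.
J [14:00, 21:05] → started-by → no.
P [20:00, 22:40] → overlapped-by → no.
R [07:35, 08:45] → before → no.
S [09:30, 15:40] → overlaps → no.
Z [10:55, 11:30] → before → no.
Result: G.

G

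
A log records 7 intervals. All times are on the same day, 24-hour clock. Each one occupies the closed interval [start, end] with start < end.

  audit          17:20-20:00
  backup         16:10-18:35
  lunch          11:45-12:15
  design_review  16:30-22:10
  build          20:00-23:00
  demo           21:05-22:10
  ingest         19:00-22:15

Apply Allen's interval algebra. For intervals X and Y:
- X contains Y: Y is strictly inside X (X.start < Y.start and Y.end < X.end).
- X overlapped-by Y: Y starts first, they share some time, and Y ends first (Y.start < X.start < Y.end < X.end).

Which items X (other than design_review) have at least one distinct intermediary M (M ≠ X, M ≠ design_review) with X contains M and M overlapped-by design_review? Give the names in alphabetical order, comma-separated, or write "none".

none

Target design_review = [16:30, 22:10].
Intermediaries M with M overlapped-by design_review: build, ingest.
Via build — items with X contains build: none.
Via ingest — items with X contains ingest: none.
Union: none.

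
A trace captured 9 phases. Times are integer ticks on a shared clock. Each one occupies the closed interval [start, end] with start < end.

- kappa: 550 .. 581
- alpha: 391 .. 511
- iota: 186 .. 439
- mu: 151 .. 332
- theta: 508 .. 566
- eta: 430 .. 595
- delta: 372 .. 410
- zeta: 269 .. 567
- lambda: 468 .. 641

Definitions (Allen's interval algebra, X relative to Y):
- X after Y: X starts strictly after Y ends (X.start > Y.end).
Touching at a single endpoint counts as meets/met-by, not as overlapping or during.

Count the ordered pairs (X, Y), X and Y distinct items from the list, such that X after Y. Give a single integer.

Checking all 72 ordered pairs for relation 'after'; matching pairs in alphabetical order:
(alpha, mu): alpha after mu ✓
(delta, mu): delta after mu ✓
(eta, delta): eta after delta ✓
(eta, mu): eta after mu ✓
(kappa, alpha): kappa after alpha ✓
(kappa, delta): kappa after delta ✓
(kappa, iota): kappa after iota ✓
(kappa, mu): kappa after mu ✓
(lambda, delta): lambda after delta ✓
(lambda, iota): lambda after iota ✓
(lambda, mu): lambda after mu ✓
(theta, delta): theta after delta ✓
(theta, iota): theta after iota ✓
(theta, mu): theta after mu ✓
Count: 14.

14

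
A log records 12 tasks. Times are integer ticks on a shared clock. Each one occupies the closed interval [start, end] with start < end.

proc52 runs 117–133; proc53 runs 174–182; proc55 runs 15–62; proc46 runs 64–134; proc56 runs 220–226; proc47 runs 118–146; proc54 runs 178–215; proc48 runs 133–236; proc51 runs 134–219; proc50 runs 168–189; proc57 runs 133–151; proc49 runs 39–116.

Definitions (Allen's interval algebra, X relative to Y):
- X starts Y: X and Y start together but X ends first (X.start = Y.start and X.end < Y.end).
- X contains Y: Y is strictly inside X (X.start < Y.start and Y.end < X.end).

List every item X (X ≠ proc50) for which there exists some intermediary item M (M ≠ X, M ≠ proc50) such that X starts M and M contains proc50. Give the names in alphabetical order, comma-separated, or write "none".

Target proc50 = [168, 189].
Intermediaries M with M contains proc50: proc48, proc51.
Via proc48 — items with X starts proc48: proc57.
Via proc51 — items with X starts proc51: none.
Union: proc57.

proc57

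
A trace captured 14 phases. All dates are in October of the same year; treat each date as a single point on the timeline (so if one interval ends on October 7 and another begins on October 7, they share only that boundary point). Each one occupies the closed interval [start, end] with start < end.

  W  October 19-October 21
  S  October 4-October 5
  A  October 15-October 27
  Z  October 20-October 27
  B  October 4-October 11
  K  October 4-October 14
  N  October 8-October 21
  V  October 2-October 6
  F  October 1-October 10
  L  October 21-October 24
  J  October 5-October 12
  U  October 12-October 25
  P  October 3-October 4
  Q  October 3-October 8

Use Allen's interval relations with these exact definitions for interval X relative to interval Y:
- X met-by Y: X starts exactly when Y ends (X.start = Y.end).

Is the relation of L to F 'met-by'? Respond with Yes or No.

No

L = [October 21, October 24], F = [October 1, October 10].
Actual relation of L to F: after.
Asked whether 'met-by' holds → No.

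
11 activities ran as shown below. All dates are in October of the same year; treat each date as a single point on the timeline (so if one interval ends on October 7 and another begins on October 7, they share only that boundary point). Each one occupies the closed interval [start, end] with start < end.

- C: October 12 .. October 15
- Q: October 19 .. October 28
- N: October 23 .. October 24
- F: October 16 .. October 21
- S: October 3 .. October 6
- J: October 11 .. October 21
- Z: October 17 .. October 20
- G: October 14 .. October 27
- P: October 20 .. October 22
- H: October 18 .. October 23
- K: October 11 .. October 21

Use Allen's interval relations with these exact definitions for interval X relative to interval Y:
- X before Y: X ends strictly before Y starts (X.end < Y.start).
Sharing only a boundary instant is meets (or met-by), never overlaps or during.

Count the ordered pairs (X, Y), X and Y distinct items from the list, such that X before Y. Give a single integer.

21

Checking all 110 ordered pairs for relation 'before'; matching pairs in alphabetical order:
(C, F): C before F ✓
(C, H): C before H ✓
(C, N): C before N ✓
(C, P): C before P ✓
(C, Q): C before Q ✓
(C, Z): C before Z ✓
(F, N): F before N ✓
(J, N): J before N ✓
(K, N): K before N ✓
(P, N): P before N ✓
(S, C): S before C ✓
(S, F): S before F ✓
(S, G): S before G ✓
(S, H): S before H ✓
(S, J): S before J ✓
(S, K): S before K ✓
(S, N): S before N ✓
(S, P): S before P ✓
(S, Q): S before Q ✓
(S, Z): S before Z ✓
(Z, N): Z before N ✓
Count: 21.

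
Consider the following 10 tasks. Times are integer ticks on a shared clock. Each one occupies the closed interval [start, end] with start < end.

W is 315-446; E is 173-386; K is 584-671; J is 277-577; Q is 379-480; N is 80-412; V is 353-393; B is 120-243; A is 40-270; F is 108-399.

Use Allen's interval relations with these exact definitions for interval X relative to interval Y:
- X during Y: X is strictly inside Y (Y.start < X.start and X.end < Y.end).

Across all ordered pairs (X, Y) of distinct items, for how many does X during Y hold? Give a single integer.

12

Checking all 90 ordered pairs for relation 'during'; matching pairs in alphabetical order:
(B, A): B during A ✓
(B, F): B during F ✓
(B, N): B during N ✓
(E, F): E during F ✓
(E, N): E during N ✓
(F, N): F during N ✓
(Q, J): Q during J ✓
(V, F): V during F ✓
(V, J): V during J ✓
(V, N): V during N ✓
(V, W): V during W ✓
(W, J): W during J ✓
Count: 12.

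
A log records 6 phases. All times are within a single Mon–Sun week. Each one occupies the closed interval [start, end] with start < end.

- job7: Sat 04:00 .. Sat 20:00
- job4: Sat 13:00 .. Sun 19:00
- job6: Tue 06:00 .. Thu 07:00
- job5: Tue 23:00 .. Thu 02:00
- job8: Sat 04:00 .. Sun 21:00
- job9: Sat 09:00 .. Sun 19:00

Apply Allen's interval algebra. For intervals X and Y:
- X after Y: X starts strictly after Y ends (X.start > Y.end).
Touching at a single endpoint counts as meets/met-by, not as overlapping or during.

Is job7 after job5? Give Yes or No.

job7 = [Sat 04:00, Sat 20:00], job5 = [Tue 23:00, Thu 02:00].
Actual relation of job7 to job5: after.
Asked whether 'after' holds → Yes.

Yes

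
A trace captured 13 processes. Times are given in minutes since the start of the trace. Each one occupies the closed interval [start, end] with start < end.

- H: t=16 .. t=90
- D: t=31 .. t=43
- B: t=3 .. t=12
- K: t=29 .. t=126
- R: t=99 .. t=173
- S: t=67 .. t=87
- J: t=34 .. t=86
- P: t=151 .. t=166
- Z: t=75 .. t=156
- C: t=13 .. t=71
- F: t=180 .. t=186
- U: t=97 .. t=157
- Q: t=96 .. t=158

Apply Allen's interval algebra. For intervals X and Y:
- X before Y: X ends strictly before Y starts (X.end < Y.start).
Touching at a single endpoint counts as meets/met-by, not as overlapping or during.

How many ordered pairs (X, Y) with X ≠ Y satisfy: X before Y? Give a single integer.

Checking all 156 ordered pairs for relation 'before'; matching pairs in alphabetical order:
(B, C): B before C ✓
(B, D): B before D ✓
(B, F): B before F ✓
(B, H): B before H ✓
(B, J): B before J ✓
(B, K): B before K ✓
(B, P): B before P ✓
(B, Q): B before Q ✓
(B, R): B before R ✓
(B, S): B before S ✓
(B, U): B before U ✓
(B, Z): B before Z ✓
(C, F): C before F ✓
(C, P): C before P ✓
(C, Q): C before Q ✓
(C, R): C before R ✓
(C, U): C before U ✓
(C, Z): C before Z ✓
(D, F): D before F ✓
(D, P): D before P ✓
(D, Q): D before Q ✓
(D, R): D before R ✓
(D, S): D before S ✓
(D, U): D before U ✓
... plus 23 further pairs not listed.
Count: 47.

47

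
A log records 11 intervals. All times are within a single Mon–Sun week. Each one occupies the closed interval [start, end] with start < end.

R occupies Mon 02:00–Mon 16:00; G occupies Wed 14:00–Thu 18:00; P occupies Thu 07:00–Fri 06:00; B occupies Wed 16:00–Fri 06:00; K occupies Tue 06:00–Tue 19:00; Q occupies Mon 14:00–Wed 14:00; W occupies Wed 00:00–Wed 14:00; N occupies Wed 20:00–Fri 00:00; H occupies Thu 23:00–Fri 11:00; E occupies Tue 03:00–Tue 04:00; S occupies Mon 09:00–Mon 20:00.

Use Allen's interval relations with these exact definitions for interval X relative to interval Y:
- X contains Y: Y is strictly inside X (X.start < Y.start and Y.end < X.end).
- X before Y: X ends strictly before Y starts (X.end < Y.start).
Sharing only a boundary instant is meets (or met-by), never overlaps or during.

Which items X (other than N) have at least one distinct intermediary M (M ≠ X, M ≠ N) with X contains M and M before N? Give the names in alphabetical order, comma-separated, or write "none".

Target N = [Wed 20:00, Fri 00:00].
Intermediaries M with M before N: E, K, Q, R, S, W.
Via E — items with X contains E: Q.
Via K — items with X contains K: Q.
Via Q — items with X contains Q: none.
Via R — items with X contains R: none.
Via S — items with X contains S: none.
Via W — items with X contains W: none.
Union: Q.

Q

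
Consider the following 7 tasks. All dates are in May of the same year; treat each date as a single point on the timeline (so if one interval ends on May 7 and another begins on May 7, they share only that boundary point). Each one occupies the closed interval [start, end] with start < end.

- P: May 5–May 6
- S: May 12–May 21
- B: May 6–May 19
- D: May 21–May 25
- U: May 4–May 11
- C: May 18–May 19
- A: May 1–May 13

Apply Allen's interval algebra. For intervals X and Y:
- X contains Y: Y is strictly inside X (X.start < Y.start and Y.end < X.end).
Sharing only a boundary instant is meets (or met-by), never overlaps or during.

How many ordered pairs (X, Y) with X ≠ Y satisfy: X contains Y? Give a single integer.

Checking all 42 ordered pairs for relation 'contains'; matching pairs in alphabetical order:
(A, P): A contains P ✓
(A, U): A contains U ✓
(S, C): S contains C ✓
(U, P): U contains P ✓
Count: 4.

4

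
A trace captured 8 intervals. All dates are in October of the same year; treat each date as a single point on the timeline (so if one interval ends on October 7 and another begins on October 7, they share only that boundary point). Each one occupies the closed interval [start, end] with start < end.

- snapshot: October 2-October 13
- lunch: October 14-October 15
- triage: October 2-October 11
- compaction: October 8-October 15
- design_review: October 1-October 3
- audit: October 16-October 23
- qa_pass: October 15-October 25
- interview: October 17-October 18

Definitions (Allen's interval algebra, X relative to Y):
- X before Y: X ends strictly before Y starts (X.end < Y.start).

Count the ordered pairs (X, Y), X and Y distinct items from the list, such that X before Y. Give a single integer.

Checking all 56 ordered pairs for relation 'before'; matching pairs in alphabetical order:
(compaction, audit): compaction before audit ✓
(compaction, interview): compaction before interview ✓
(design_review, audit): design_review before audit ✓
(design_review, compaction): design_review before compaction ✓
(design_review, interview): design_review before interview ✓
(design_review, lunch): design_review before lunch ✓
(design_review, qa_pass): design_review before qa_pass ✓
(lunch, audit): lunch before audit ✓
(lunch, interview): lunch before interview ✓
(snapshot, audit): snapshot before audit ✓
(snapshot, interview): snapshot before interview ✓
(snapshot, lunch): snapshot before lunch ✓
(snapshot, qa_pass): snapshot before qa_pass ✓
(triage, audit): triage before audit ✓
(triage, interview): triage before interview ✓
(triage, lunch): triage before lunch ✓
(triage, qa_pass): triage before qa_pass ✓
Count: 17.

17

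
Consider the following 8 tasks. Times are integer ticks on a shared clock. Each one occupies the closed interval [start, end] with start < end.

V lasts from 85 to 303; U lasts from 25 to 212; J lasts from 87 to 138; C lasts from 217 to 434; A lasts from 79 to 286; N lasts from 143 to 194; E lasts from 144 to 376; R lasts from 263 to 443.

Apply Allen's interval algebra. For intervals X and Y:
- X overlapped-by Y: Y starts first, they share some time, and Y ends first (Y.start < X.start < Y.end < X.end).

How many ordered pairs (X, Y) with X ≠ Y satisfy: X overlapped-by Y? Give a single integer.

Checking all 56 ordered pairs for relation 'overlapped-by'; matching pairs in alphabetical order:
(A, U): A overlapped-by U ✓
(C, A): C overlapped-by A ✓
(C, E): C overlapped-by E ✓
(C, V): C overlapped-by V ✓
(E, A): E overlapped-by A ✓
(E, N): E overlapped-by N ✓
(E, U): E overlapped-by U ✓
(E, V): E overlapped-by V ✓
(R, A): R overlapped-by A ✓
(R, C): R overlapped-by C ✓
(R, E): R overlapped-by E ✓
(R, V): R overlapped-by V ✓
(V, A): V overlapped-by A ✓
(V, U): V overlapped-by U ✓
Count: 14.

14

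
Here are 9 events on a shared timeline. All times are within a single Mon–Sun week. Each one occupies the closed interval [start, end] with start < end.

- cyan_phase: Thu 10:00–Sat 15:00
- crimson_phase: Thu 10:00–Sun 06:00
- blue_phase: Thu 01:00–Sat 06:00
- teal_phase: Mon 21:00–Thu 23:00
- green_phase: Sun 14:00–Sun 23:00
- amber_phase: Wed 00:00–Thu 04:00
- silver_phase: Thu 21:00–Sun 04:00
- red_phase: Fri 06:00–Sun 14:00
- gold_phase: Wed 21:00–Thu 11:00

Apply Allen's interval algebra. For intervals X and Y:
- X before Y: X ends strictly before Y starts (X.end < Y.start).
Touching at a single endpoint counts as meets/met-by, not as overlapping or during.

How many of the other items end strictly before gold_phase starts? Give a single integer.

0

Target gold_phase = [Wed 21:00, Thu 11:00].
amber_phase [Wed 00:00, Thu 04:00] → overlaps → no.
blue_phase [Thu 01:00, Sat 06:00] → overlapped-by → no.
crimson_phase [Thu 10:00, Sun 06:00] → overlapped-by → no.
cyan_phase [Thu 10:00, Sat 15:00] → overlapped-by → no.
green_phase [Sun 14:00, Sun 23:00] → after → no.
red_phase [Fri 06:00, Sun 14:00] → after → no.
silver_phase [Thu 21:00, Sun 04:00] → after → no.
teal_phase [Mon 21:00, Thu 23:00] → contains → no.
Total: 0.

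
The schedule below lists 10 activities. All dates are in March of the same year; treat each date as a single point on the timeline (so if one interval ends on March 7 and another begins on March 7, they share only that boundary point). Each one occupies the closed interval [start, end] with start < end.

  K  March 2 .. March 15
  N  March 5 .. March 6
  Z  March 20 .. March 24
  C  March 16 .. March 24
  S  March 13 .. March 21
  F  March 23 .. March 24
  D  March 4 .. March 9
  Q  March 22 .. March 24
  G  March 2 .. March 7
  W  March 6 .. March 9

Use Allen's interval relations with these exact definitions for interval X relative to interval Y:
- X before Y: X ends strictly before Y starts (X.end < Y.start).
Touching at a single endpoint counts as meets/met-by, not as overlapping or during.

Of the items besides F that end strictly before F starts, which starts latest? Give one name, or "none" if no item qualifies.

S

Target F = [March 23, March 24].
C [March 16, March 24] → finished-by → excluded.
D [March 4, March 9] → before → candidate.
G [March 2, March 7] → before → candidate.
K [March 2, March 15] → before → candidate.
N [March 5, March 6] → before → candidate.
Q [March 22, March 24] → finished-by → excluded.
S [March 13, March 21] → before → candidate.
W [March 6, March 9] → before → candidate.
Z [March 20, March 24] → finished-by → excluded.
Among candidates, latest start is March 13 → S.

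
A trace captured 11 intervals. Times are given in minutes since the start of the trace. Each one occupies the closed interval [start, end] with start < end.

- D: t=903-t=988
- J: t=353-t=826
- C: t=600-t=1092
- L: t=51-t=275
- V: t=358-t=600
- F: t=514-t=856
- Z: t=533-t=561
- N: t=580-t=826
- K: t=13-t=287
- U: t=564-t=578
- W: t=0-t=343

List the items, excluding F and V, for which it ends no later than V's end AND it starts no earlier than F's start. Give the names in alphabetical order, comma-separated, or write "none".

Conditions: its end is no later than V's end (X.end <= t=600) AND its start is no earlier than F's start (X.start >= t=514).
C: end t=1092 <= t=600? ✗; start t=600 >= t=514? ✓ → no.
D: end t=988 <= t=600? ✗; start t=903 >= t=514? ✓ → no.
J: end t=826 <= t=600? ✗; start t=353 >= t=514? ✗ → no.
K: end t=287 <= t=600? ✓; start t=13 >= t=514? ✗ → no.
L: end t=275 <= t=600? ✓; start t=51 >= t=514? ✗ → no.
N: end t=826 <= t=600? ✗; start t=580 >= t=514? ✓ → no.
U: end t=578 <= t=600? ✓; start t=564 >= t=514? ✓ → yes.
W: end t=343 <= t=600? ✓; start t=0 >= t=514? ✗ → no.
Z: end t=561 <= t=600? ✓; start t=533 >= t=514? ✓ → yes.
Result: U, Z.

U, Z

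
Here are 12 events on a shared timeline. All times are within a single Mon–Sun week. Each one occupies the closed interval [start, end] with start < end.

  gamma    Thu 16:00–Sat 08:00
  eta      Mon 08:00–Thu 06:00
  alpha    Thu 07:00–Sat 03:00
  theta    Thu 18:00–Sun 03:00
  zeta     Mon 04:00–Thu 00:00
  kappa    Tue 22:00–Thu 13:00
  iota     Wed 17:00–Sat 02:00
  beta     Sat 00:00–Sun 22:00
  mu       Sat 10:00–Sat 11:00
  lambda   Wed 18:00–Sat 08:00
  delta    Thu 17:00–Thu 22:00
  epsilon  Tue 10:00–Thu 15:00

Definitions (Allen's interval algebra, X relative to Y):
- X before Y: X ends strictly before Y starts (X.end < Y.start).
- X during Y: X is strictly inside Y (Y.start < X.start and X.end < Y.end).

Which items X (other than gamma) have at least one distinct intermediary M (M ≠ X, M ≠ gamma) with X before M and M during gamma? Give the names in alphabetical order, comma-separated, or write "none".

epsilon, eta, kappa, zeta

Target gamma = [Thu 16:00, Sat 08:00].
Intermediaries M with M during gamma: delta.
Via delta — items with X before delta: epsilon, eta, kappa, zeta.
Union: epsilon, eta, kappa, zeta.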